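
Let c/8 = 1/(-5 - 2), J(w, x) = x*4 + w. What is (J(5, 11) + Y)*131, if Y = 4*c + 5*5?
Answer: 63666/7 ≈ 9095.1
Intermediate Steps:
J(w, x) = w + 4*x (J(w, x) = 4*x + w = w + 4*x)
c = -8/7 (c = 8/(-5 - 2) = 8/(-7) = 8*(-⅐) = -8/7 ≈ -1.1429)
Y = 143/7 (Y = 4*(-8/7) + 5*5 = -32/7 + 25 = 143/7 ≈ 20.429)
(J(5, 11) + Y)*131 = ((5 + 4*11) + 143/7)*131 = ((5 + 44) + 143/7)*131 = (49 + 143/7)*131 = (486/7)*131 = 63666/7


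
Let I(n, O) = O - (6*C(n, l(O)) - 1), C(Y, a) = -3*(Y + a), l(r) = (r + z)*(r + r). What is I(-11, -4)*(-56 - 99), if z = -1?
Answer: -80445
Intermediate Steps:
l(r) = 2*r*(-1 + r) (l(r) = (r - 1)*(r + r) = (-1 + r)*(2*r) = 2*r*(-1 + r))
C(Y, a) = -3*Y - 3*a
I(n, O) = 1 + O + 18*n + 36*O*(-1 + O) (I(n, O) = O - (6*(-3*n - 6*O*(-1 + O)) - 1) = O - ((-18*n - 36*O*(-1 + O)) - 1) = O - (-1 - 18*n - 36*O*(-1 + O)) = O + (1 + 18*n + 36*O*(-1 + O)) = 1 + O + 18*n + 36*O*(-1 + O))
I(-11, -4)*(-56 - 99) = (1 - 4 + 18*(-11) + 36*(-4)*(-1 - 4))*(-56 - 99) = (1 - 4 - 198 + 36*(-4)*(-5))*(-155) = (1 - 4 - 198 + 720)*(-155) = 519*(-155) = -80445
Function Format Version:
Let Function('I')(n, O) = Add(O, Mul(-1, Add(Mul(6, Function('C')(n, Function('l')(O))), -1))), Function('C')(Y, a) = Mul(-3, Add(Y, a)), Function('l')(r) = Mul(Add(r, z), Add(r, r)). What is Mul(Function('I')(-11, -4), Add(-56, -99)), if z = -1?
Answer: -80445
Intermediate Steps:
Function('l')(r) = Mul(2, r, Add(-1, r)) (Function('l')(r) = Mul(Add(r, -1), Add(r, r)) = Mul(Add(-1, r), Mul(2, r)) = Mul(2, r, Add(-1, r)))
Function('C')(Y, a) = Add(Mul(-3, Y), Mul(-3, a))
Function('I')(n, O) = Add(1, O, Mul(18, n), Mul(36, O, Add(-1, O))) (Function('I')(n, O) = Add(O, Mul(-1, Add(Mul(6, Add(Mul(-3, n), Mul(-3, Mul(2, O, Add(-1, O))))), -1))) = Add(O, Mul(-1, Add(Mul(6, Add(Mul(-3, n), Mul(-6, O, Add(-1, O)))), -1))) = Add(O, Mul(-1, Add(Add(Mul(-18, n), Mul(-36, O, Add(-1, O))), -1))) = Add(O, Mul(-1, Add(-1, Mul(-18, n), Mul(-36, O, Add(-1, O))))) = Add(O, Add(1, Mul(18, n), Mul(36, O, Add(-1, O)))) = Add(1, O, Mul(18, n), Mul(36, O, Add(-1, O))))
Mul(Function('I')(-11, -4), Add(-56, -99)) = Mul(Add(1, -4, Mul(18, -11), Mul(36, -4, Add(-1, -4))), Add(-56, -99)) = Mul(Add(1, -4, -198, Mul(36, -4, -5)), -155) = Mul(Add(1, -4, -198, 720), -155) = Mul(519, -155) = -80445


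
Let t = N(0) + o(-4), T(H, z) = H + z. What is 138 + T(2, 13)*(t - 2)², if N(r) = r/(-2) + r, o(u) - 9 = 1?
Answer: 1098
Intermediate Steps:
o(u) = 10 (o(u) = 9 + 1 = 10)
N(r) = r/2 (N(r) = r*(-½) + r = -r/2 + r = r/2)
t = 10 (t = (½)*0 + 10 = 0 + 10 = 10)
138 + T(2, 13)*(t - 2)² = 138 + (2 + 13)*(10 - 2)² = 138 + 15*8² = 138 + 15*64 = 138 + 960 = 1098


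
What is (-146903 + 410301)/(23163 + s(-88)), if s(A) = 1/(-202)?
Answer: 53206396/4678925 ≈ 11.372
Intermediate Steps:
s(A) = -1/202
(-146903 + 410301)/(23163 + s(-88)) = (-146903 + 410301)/(23163 - 1/202) = 263398/(4678925/202) = 263398*(202/4678925) = 53206396/4678925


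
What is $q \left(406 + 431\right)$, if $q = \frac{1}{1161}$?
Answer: $\frac{31}{43} \approx 0.72093$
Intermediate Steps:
$q = \frac{1}{1161} \approx 0.00086133$
$q \left(406 + 431\right) = \frac{406 + 431}{1161} = \frac{1}{1161} \cdot 837 = \frac{31}{43}$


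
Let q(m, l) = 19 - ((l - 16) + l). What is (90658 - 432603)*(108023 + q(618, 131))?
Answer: -36860303220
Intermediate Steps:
q(m, l) = 35 - 2*l (q(m, l) = 19 - ((-16 + l) + l) = 19 - (-16 + 2*l) = 19 + (16 - 2*l) = 35 - 2*l)
(90658 - 432603)*(108023 + q(618, 131)) = (90658 - 432603)*(108023 + (35 - 2*131)) = -341945*(108023 + (35 - 262)) = -341945*(108023 - 227) = -341945*107796 = -36860303220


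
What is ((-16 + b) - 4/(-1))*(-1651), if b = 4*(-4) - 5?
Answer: 54483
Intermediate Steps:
b = -21 (b = -16 - 5 = -21)
((-16 + b) - 4/(-1))*(-1651) = ((-16 - 21) - 4/(-1))*(-1651) = (-37 - 4*(-1))*(-1651) = (-37 + 4)*(-1651) = -33*(-1651) = 54483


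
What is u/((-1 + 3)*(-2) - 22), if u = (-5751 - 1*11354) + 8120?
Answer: 8985/26 ≈ 345.58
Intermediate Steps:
u = -8985 (u = (-5751 - 11354) + 8120 = -17105 + 8120 = -8985)
u/((-1 + 3)*(-2) - 22) = -8985/((-1 + 3)*(-2) - 22) = -8985/(2*(-2) - 22) = -8985/(-4 - 22) = -8985/(-26) = -8985*(-1/26) = 8985/26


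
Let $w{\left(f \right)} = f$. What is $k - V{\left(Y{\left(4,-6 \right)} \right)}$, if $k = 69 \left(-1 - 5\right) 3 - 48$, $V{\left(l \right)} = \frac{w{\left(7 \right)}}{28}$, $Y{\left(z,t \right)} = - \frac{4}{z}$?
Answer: $- \frac{5161}{4} \approx -1290.3$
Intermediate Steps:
$V{\left(l \right)} = \frac{1}{4}$ ($V{\left(l \right)} = \frac{7}{28} = 7 \cdot \frac{1}{28} = \frac{1}{4}$)
$k = -1290$ ($k = 69 \left(\left(-6\right) 3\right) - 48 = 69 \left(-18\right) - 48 = -1242 - 48 = -1290$)
$k - V{\left(Y{\left(4,-6 \right)} \right)} = -1290 - \frac{1}{4} = - \frac{5161}{4}$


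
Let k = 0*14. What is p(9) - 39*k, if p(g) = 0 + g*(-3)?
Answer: -27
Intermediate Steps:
k = 0
p(g) = -3*g (p(g) = 0 - 3*g = -3*g)
p(9) - 39*k = -3*9 - 39*0 = -27 + 0 = -27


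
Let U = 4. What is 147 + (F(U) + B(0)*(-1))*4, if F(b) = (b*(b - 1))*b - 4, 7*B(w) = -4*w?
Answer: 323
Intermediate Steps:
B(w) = -4*w/7 (B(w) = (-4*w)/7 = -4*w/7)
F(b) = -4 + b²*(-1 + b) (F(b) = (b*(-1 + b))*b - 4 = b²*(-1 + b) - 4 = -4 + b²*(-1 + b))
147 + (F(U) + B(0)*(-1))*4 = 147 + ((-4 + 4³ - 1*4²) - 4/7*0*(-1))*4 = 147 + ((-4 + 64 - 1*16) + 0*(-1))*4 = 147 + ((-4 + 64 - 16) + 0)*4 = 147 + (44 + 0)*4 = 147 + 44*4 = 147 + 176 = 323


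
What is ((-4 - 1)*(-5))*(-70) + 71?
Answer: -1679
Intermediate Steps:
((-4 - 1)*(-5))*(-70) + 71 = -5*(-5)*(-70) + 71 = 25*(-70) + 71 = -1750 + 71 = -1679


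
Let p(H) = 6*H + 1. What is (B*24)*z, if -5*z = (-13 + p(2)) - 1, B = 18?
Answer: 432/5 ≈ 86.400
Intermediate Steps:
p(H) = 1 + 6*H
z = ⅕ (z = -((-13 + (1 + 6*2)) - 1)/5 = -((-13 + (1 + 12)) - 1)/5 = -((-13 + 13) - 1)/5 = -(0 - 1)/5 = -⅕*(-1) = ⅕ ≈ 0.20000)
(B*24)*z = (18*24)*(⅕) = 432*(⅕) = 432/5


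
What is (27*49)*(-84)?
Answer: -111132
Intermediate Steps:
(27*49)*(-84) = 1323*(-84) = -111132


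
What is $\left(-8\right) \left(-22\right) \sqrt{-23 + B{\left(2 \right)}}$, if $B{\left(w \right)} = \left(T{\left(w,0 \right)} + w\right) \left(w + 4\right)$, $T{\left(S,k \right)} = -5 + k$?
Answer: $176 i \sqrt{41} \approx 1126.9 i$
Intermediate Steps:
$B{\left(w \right)} = \left(-5 + w\right) \left(4 + w\right)$ ($B{\left(w \right)} = \left(\left(-5 + 0\right) + w\right) \left(w + 4\right) = \left(-5 + w\right) \left(4 + w\right)$)
$\left(-8\right) \left(-22\right) \sqrt{-23 + B{\left(2 \right)}} = \left(-8\right) \left(-22\right) \sqrt{-23 - \left(22 - 4\right)} = 176 \sqrt{-23 - 18} = 176 \sqrt{-41} = 176 i \sqrt{41}$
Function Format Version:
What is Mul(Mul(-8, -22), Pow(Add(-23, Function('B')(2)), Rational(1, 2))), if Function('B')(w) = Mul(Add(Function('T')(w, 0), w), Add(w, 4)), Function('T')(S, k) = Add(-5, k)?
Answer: Mul(176, I, Pow(41, Rational(1, 2))) ≈ Mul(1126.9, I)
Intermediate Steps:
Function('B')(w) = Mul(Add(-5, w), Add(4, w)) (Function('B')(w) = Mul(Add(Add(-5, 0), w), Add(w, 4)) = Mul(Add(-5, w), Add(4, w)))
Mul(Mul(-8, -22), Pow(Add(-23, Function('B')(2)), Rational(1, 2))) = Mul(Mul(-8, -22), Pow(Add(-23, Add(-20, Pow(2, 2), Mul(-1, 2))), Rational(1, 2))) = Mul(176, Pow(Add(-23, Add(-20, 4, -2)), Rational(1, 2))) = Mul(176, Pow(Add(-23, -18), Rational(1, 2))) = Mul(176, Pow(-41, Rational(1, 2))) = Mul(176, Mul(I, Pow(41, Rational(1, 2)))) = Mul(176, I, Pow(41, Rational(1, 2)))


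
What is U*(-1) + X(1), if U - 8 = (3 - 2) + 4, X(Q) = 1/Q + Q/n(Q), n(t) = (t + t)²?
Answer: -47/4 ≈ -11.750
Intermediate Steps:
n(t) = 4*t² (n(t) = (2*t)² = 4*t²)
X(Q) = 5/(4*Q) (X(Q) = 1/Q + Q/((4*Q²)) = 1/Q + Q*(1/(4*Q²)) = 1/Q + 1/(4*Q) = 5/(4*Q))
U = 13 (U = 8 + ((3 - 2) + 4) = 8 + (1 + 4) = 8 + 5 = 13)
U*(-1) + X(1) = 13*(-1) + (5/4)/1 = -13 + (5/4)*1 = -13 + 5/4 = -47/4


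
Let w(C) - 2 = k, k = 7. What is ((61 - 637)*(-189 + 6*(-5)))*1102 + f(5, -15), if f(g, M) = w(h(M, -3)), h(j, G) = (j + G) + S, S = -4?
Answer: 139010697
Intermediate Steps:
h(j, G) = -4 + G + j (h(j, G) = (j + G) - 4 = (G + j) - 4 = -4 + G + j)
w(C) = 9 (w(C) = 2 + 7 = 9)
f(g, M) = 9
((61 - 637)*(-189 + 6*(-5)))*1102 + f(5, -15) = ((61 - 637)*(-189 + 6*(-5)))*1102 + 9 = -576*(-189 - 30)*1102 + 9 = -576*(-219)*1102 + 9 = 126144*1102 + 9 = 139010688 + 9 = 139010697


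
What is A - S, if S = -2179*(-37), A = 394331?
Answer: 313708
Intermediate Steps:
S = 80623
A - S = 394331 - 1*80623 = 394331 - 80623 = 313708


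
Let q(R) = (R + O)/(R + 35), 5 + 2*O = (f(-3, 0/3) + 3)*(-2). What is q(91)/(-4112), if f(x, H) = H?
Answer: -19/115136 ≈ -0.00016502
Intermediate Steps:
O = -11/2 (O = -5/2 + ((0/3 + 3)*(-2))/2 = -5/2 + ((0*(⅓) + 3)*(-2))/2 = -5/2 + ((0 + 3)*(-2))/2 = -5/2 + (3*(-2))/2 = -5/2 + (½)*(-6) = -5/2 - 3 = -11/2 ≈ -5.5000)
q(R) = (-11/2 + R)/(35 + R) (q(R) = (R - 11/2)/(R + 35) = (-11/2 + R)/(35 + R))
q(91)/(-4112) = ((-11/2 + 91)/(35 + 91))/(-4112) = ((171/2)/126)*(-1/4112) = ((1/126)*(171/2))*(-1/4112) = (19/28)*(-1/4112) = -19/115136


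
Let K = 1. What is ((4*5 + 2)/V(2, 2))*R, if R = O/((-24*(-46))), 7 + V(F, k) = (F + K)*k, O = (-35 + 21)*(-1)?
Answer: -77/276 ≈ -0.27899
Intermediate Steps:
O = 14 (O = -14*(-1) = 14)
V(F, k) = -7 + k*(1 + F) (V(F, k) = -7 + (F + 1)*k = -7 + (1 + F)*k = -7 + k*(1 + F))
R = 7/552 (R = 14/((-24*(-46))) = 14/1104 = 14*(1/1104) = 7/552 ≈ 0.012681)
((4*5 + 2)/V(2, 2))*R = ((4*5 + 2)/(-7 + 2 + 2*2))*(7/552) = ((20 + 2)/(-7 + 2 + 4))*(7/552) = (22/(-1))*(7/552) = (22*(-1))*(7/552) = -22*7/552 = -77/276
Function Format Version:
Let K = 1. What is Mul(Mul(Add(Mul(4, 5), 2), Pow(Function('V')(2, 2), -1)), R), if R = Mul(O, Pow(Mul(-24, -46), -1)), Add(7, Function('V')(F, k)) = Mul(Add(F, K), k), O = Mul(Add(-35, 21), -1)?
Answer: Rational(-77, 276) ≈ -0.27899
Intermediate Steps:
O = 14 (O = Mul(-14, -1) = 14)
Function('V')(F, k) = Add(-7, Mul(k, Add(1, F))) (Function('V')(F, k) = Add(-7, Mul(Add(F, 1), k)) = Add(-7, Mul(Add(1, F), k)) = Add(-7, Mul(k, Add(1, F))))
R = Rational(7, 552) (R = Mul(14, Pow(Mul(-24, -46), -1)) = Mul(14, Pow(1104, -1)) = Mul(14, Rational(1, 1104)) = Rational(7, 552) ≈ 0.012681)
Mul(Mul(Add(Mul(4, 5), 2), Pow(Function('V')(2, 2), -1)), R) = Mul(Mul(Add(Mul(4, 5), 2), Pow(Add(-7, 2, Mul(2, 2)), -1)), Rational(7, 552)) = Mul(Mul(Add(20, 2), Pow(Add(-7, 2, 4), -1)), Rational(7, 552)) = Mul(Mul(22, Pow(-1, -1)), Rational(7, 552)) = Mul(Mul(22, -1), Rational(7, 552)) = Mul(-22, Rational(7, 552)) = Rational(-77, 276)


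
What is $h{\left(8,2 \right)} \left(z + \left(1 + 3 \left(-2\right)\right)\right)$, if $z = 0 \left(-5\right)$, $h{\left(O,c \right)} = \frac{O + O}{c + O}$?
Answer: $-8$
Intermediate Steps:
$h{\left(O,c \right)} = \frac{2 O}{O + c}$
$z = 0$
$h{\left(8,2 \right)} \left(z + \left(1 + 3 \left(-2\right)\right)\right) = 2 \cdot 8 \frac{1}{8 + 2} \left(0 + \left(1 + 3 \left(-2\right)\right)\right) = 2 \cdot 8 \cdot \frac{1}{10} \left(0 + \left(1 - 6\right)\right) = 2 \cdot 8 \cdot \frac{1}{10} \left(0 - 5\right) = \frac{8}{5} \left(-5\right) = -8$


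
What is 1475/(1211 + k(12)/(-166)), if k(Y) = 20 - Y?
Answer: 122425/100509 ≈ 1.2181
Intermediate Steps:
1475/(1211 + k(12)/(-166)) = 1475/(1211 + (20 - 1*12)/(-166)) = 1475/(1211 + (20 - 12)*(-1/166)) = 1475/(1211 + 8*(-1/166)) = 1475/(1211 - 4/83) = 1475/(100509/83) = (83/100509)*1475 = 122425/100509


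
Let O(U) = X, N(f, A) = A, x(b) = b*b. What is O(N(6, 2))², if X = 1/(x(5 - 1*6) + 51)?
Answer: 1/2704 ≈ 0.00036982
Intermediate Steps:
x(b) = b²
X = 1/52 (X = 1/((5 - 1*6)² + 51) = 1/((5 - 6)² + 51) = 1/((-1)² + 51) = 1/(1 + 51) = 1/52 ≈ 0.019231)
O(U) = 1/52
O(N(6, 2))² = (1/52)² = 1/2704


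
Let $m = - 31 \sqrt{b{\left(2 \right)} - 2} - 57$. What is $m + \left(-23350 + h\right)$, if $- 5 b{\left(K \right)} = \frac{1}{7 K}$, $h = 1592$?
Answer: $-21815 - \frac{31 i \sqrt{9870}}{70} \approx -21815.0 - 43.997 i$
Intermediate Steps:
$b{\left(K \right)} = - \frac{1}{35 K}$ ($b{\left(K \right)} = - \frac{\frac{1}{7} \frac{1}{K}}{5} = - \frac{1}{35 K}$)
$m = -57 - \frac{31 i \sqrt{9870}}{70}$ ($m = - 31 \sqrt{- \frac{1}{35 \cdot 2} - 2} - 57 = - 31 \sqrt{\left(- \frac{1}{35}\right) \frac{1}{2} - 2} - 57 = - 31 \sqrt{- \frac{1}{70} - 2} - 57 = - 31 \sqrt{- \frac{141}{70}} - 57 = - 31 \frac{i \sqrt{9870}}{70} - 57 = - \frac{31 i \sqrt{9870}}{70} - 57 = -57 - \frac{31 i \sqrt{9870}}{70} \approx -57.0 - 43.997 i$)
$m + \left(-23350 + h\right) = \left(-57 - \frac{31 i \sqrt{9870}}{70}\right) + \left(-23350 + 1592\right) = \left(-57 - \frac{31 i \sqrt{9870}}{70}\right) - 21758 = -21815 - \frac{31 i \sqrt{9870}}{70}$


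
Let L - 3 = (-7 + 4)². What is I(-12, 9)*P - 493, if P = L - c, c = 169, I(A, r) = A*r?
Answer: 16463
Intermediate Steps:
L = 12 (L = 3 + (-7 + 4)² = 3 + (-3)² = 3 + 9 = 12)
P = -157 (P = 12 - 1*169 = 12 - 169 = -157)
I(-12, 9)*P - 493 = -12*9*(-157) - 493 = -108*(-157) - 493 = 16956 - 493 = 16463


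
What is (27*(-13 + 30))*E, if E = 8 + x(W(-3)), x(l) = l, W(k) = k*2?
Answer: 918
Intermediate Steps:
W(k) = 2*k
E = 2 (E = 8 + 2*(-3) = 8 - 6 = 2)
(27*(-13 + 30))*E = (27*(-13 + 30))*2 = (27*17)*2 = 459*2 = 918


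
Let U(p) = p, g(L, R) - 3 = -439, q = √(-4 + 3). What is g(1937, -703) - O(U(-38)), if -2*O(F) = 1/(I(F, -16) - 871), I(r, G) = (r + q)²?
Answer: -72585137/166480 + 19*I/166480 ≈ -436.0 + 0.00011413*I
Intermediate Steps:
q = I (q = √(-1) = I ≈ 1.0*I)
g(L, R) = -436 (g(L, R) = 3 - 439 = -436)
I(r, G) = (I + r)² (I(r, G) = (r + I)² = (I + r)²)
O(F) = -1/(2*(-871 + (I + F)²)) (O(F) = -1/(2*((I + F)² - 871)) = -1/(2*(-871 + (I + F)²)))
g(1937, -703) - O(U(-38)) = -436 - (-1)/(-1742 + 2*(I - 38)²) = -436 - (-1)/(-1742 + 2*(-38 + I)²) = -436 + 1/(-1742 + 2*(-38 + I)²)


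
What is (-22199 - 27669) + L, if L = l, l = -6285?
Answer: -56153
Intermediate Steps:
L = -6285
(-22199 - 27669) + L = (-22199 - 27669) - 6285 = -49868 - 6285 = -56153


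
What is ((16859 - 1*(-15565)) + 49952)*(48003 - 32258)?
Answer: 1297010120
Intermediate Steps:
((16859 - 1*(-15565)) + 49952)*(48003 - 32258) = ((16859 + 15565) + 49952)*15745 = (32424 + 49952)*15745 = 82376*15745 = 1297010120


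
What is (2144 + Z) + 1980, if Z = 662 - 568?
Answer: 4218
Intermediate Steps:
Z = 94
(2144 + Z) + 1980 = (2144 + 94) + 1980 = 2238 + 1980 = 4218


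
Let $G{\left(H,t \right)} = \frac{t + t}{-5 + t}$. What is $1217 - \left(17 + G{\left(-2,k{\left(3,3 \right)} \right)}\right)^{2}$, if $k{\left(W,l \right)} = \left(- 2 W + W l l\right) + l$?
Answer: $\frac{301696}{361} \approx 835.72$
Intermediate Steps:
$k{\left(W,l \right)} = l - 2 W + W l^{2}$ ($k{\left(W,l \right)} = \left(- 2 W + W l^{2}\right) + l = l - 2 W + W l^{2}$)
$G{\left(H,t \right)} = \frac{2 t}{-5 + t}$
$1217 - \left(17 + G{\left(-2,k{\left(3,3 \right)} \right)}\right)^{2} = 1217 - \left(17 + \frac{2 \left(3 - 6 + 3 \cdot 3^{2}\right)}{-5 + \left(3 - 6 + 3 \cdot 3^{2}\right)}\right)^{2} = 1217 - \left(17 + \frac{2 \left(3 - 6 + 3 \cdot 9\right)}{-5 + \left(3 - 6 + 3 \cdot 9\right)}\right)^{2} = 1217 - \left(17 + \frac{2 \left(3 - 6 + 27\right)}{-5 + \left(3 - 6 + 27\right)}\right)^{2} = 1217 - \left(17 + 2 \cdot 24 \frac{1}{-5 + 24}\right)^{2} = 1217 - \left(17 + 2 \cdot 24 \cdot \frac{1}{19}\right)^{2} = 1217 - \left(17 + \frac{48}{19}\right)^{2} = 1217 - \left(\frac{371}{19}\right)^{2} = 1217 - \frac{137641}{361} = \frac{301696}{361}$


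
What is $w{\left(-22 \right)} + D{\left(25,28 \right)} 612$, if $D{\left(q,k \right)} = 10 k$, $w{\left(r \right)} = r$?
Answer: $171338$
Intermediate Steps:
$w{\left(-22 \right)} + D{\left(25,28 \right)} 612 = -22 + 10 \cdot 28 \cdot 612 = -22 + 280 \cdot 612 = -22 + 171360 = 171338$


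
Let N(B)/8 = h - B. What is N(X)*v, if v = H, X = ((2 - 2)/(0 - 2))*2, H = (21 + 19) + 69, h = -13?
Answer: -11336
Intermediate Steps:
H = 109 (H = 40 + 69 = 109)
X = 0 (X = (0/(-2))*2 = (0*(-1/2))*2 = 0*2 = 0)
N(B) = -104 - 8*B (N(B) = 8*(-13 - B) = -104 - 8*B)
v = 109
N(X)*v = (-104 - 8*0)*109 = (-104 + 0)*109 = -104*109 = -11336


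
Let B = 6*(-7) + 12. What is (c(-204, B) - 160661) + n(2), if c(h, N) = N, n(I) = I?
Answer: -160689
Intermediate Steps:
B = -30 (B = -42 + 12 = -30)
(c(-204, B) - 160661) + n(2) = (-30 - 160661) + 2 = -160691 + 2 = -160689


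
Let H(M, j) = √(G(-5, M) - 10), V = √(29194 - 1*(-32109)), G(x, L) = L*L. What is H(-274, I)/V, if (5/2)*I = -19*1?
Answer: √4601770998/61303 ≈ 1.1066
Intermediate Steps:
G(x, L) = L²
V = √61303 (V = √(29194 + 32109) = √61303 ≈ 247.59)
I = -38/5 (I = 2*(-19*1)/5 = (⅖)*(-19) = -38/5 ≈ -7.6000)
H(M, j) = √(-10 + M²) (H(M, j) = √(M² - 10) = √(-10 + M²))
H(-274, I)/V = √(-10 + (-274)²)/(√61303) = √(-10 + 75076)*(√61303/61303) = √75066*(√61303/61303) = √4601770998/61303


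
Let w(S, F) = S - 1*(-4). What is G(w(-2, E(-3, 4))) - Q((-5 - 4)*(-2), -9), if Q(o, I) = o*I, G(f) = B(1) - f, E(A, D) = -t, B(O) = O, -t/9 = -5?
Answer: 161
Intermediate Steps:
t = 45 (t = -9*(-5) = 45)
E(A, D) = -45 (E(A, D) = -1*45 = -45)
w(S, F) = 4 + S (w(S, F) = S + 4 = 4 + S)
G(f) = 1 - f
Q(o, I) = I*o
G(w(-2, E(-3, 4))) - Q((-5 - 4)*(-2), -9) = (1 - (4 - 2)) - (-9)*(-5 - 4)*(-2) = (1 - 1*2) - (-9)*(-9*(-2)) = (1 - 2) - (-9)*18 = -1 - 1*(-162) = -1 + 162 = 161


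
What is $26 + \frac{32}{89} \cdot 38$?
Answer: $\frac{3530}{89} \approx 39.663$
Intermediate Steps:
$26 + \frac{32}{89} \cdot 38 = 26 + \frac{1216}{89} = \frac{3530}{89}$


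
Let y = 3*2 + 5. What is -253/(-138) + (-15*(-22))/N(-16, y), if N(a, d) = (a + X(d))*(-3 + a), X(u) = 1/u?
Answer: 11671/3990 ≈ 2.9251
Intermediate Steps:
y = 11 (y = 6 + 5 = 11)
N(a, d) = (-3 + a)*(a + 1/d) (N(a, d) = (a + 1/d)*(-3 + a) = (-3 + a)*(a + 1/d))
-253/(-138) + (-15*(-22))/N(-16, y) = -253/(-138) + (-15*(-22))/(((-3 - 16 - 16*11*(-3 - 16))/11)) = -253*(-1/138) + 330/(((-3 - 16 - 16*11*(-19))/11)) = 11/6 + 330/(((-3 - 16 + 3344)/11)) = 11/6 + 330/(((1/11)*3325)) = 11/6 + 330/(3325/11) = 11/6 + 330*(11/3325) = 11/6 + 726/665 = 11671/3990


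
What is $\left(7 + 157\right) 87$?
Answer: $14268$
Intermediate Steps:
$\left(7 + 157\right) 87 = 164 \cdot 87 = 14268$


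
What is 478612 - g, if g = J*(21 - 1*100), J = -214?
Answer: 461706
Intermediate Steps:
g = 16906 (g = -214*(21 - 1*100) = -214*(21 - 100) = -214*(-79) = 16906)
478612 - g = 478612 - 1*16906 = 478612 - 16906 = 461706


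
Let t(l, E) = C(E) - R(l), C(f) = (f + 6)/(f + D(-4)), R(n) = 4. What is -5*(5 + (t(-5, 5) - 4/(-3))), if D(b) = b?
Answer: -200/3 ≈ -66.667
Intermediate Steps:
C(f) = (6 + f)/(-4 + f) (C(f) = (f + 6)/(f - 4) = (6 + f)/(-4 + f))
t(l, E) = -4 + (6 + E)/(-4 + E) (t(l, E) = (6 + E)/(-4 + E) - 1*4 = (6 + E)/(-4 + E) - 4 = -4 + (6 + E)/(-4 + E))
-5*(5 + (t(-5, 5) - 4/(-3))) = -5*(5 + ((22 - 3*5)/(-4 + 5) - 4/(-3))) = -5*(5 + ((22 - 15)/1 - 4*(-1)/3)) = -5*(5 + (1*7 - 2*(-⅔))) = -5*(5 + (7 + 4/3)) = -5*(5 + 25/3) = -5*40/3 = -200/3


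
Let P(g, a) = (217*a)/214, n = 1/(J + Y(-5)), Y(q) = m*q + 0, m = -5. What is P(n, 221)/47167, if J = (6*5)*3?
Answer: 47957/10093738 ≈ 0.0047512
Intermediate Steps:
J = 90 (J = 30*3 = 90)
Y(q) = -5*q (Y(q) = -5*q + 0 = -5*q)
n = 1/115 (n = 1/(90 - 5*(-5)) = 1/(90 + 25) = 1/115 ≈ 0.0086956)
P(g, a) = 217*a/214 (P(g, a) = (217*a)*(1/214) = 217*a/214)
P(n, 221)/47167 = ((217/214)*221)/47167 = (47957/214)*(1/47167) = 47957/10093738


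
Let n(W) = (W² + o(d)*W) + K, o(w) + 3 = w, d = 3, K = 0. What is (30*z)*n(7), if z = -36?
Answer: -52920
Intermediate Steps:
o(w) = -3 + w
n(W) = W² (n(W) = (W² + (-3 + 3)*W) + 0 = (W² + 0*W) + 0 = (W² + 0) + 0 = W² + 0 = W²)
(30*z)*n(7) = (30*(-36))*7² = -1080*49 = -52920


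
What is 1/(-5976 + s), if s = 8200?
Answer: 1/2224 ≈ 0.00044964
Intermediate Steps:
1/(-5976 + s) = 1/(-5976 + 8200) = 1/2224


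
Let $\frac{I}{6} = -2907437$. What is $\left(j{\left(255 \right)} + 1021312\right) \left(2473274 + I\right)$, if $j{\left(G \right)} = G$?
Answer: $-15294235062316$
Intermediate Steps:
$I = -17444622$ ($I = 6 \left(-2907437\right) = -17444622$)
$\left(j{\left(255 \right)} + 1021312\right) \left(2473274 + I\right) = \left(255 + 1021312\right) \left(2473274 - 17444622\right) = 1021567 \left(-14971348\right) = -15294235062316$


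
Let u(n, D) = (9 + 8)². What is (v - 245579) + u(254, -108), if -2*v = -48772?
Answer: -220904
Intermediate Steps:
u(n, D) = 289 (u(n, D) = 17² = 289)
v = 24386 (v = -½*(-48772) = 24386)
(v - 245579) + u(254, -108) = (24386 - 245579) + 289 = -221193 + 289 = -220904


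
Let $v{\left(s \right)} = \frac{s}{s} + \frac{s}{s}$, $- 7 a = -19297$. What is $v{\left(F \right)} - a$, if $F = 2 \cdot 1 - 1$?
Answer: $- \frac{19283}{7} \approx -2754.7$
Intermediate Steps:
$a = \frac{19297}{7}$ ($a = \left(- \frac{1}{7}\right) \left(-19297\right) = \frac{19297}{7} \approx 2756.7$)
$F = 1$ ($F = 2 + \left(-1 + 0\right) = 2 - 1 = 1$)
$v{\left(s \right)} = 2$ ($v{\left(s \right)} = 1 + 1 = 2$)
$v{\left(F \right)} - a = 2 - \frac{19297}{7} = - \frac{19283}{7}$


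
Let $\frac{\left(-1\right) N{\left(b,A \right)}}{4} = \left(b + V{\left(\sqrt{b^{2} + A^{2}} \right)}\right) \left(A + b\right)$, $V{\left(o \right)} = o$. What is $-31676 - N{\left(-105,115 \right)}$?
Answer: $-35876 + 200 \sqrt{970} \approx -29647.0$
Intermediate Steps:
$N{\left(b,A \right)} = - 4 \left(A + b\right) \left(b + \sqrt{A^{2} + b^{2}}\right)$ ($N{\left(b,A \right)} = - 4 \left(b + \sqrt{b^{2} + A^{2}}\right) \left(A + b\right) = - 4 \left(b + \sqrt{A^{2} + b^{2}}\right) \left(A + b\right) = - 4 \left(A + b\right) \left(b + \sqrt{A^{2} + b^{2}}\right)$)
$-31676 - N{\left(-105,115 \right)} = -31676 - \left(- 4 \left(-105\right)^{2} - 460 \left(-105\right) - 460 \sqrt{115^{2} + \left(-105\right)^{2}} - - 420 \sqrt{115^{2} + \left(-105\right)^{2}}\right) = -31676 - \left(\left(-4\right) 11025 + 48300 - 460 \sqrt{13225 + 11025} - - 420 \sqrt{13225 + 11025}\right) = -31676 - \left(-44100 + 48300 - 460 \sqrt{24250} - - 420 \sqrt{24250}\right) = -31676 - \left(-44100 + 48300 - 460 \cdot 5 \sqrt{970} - - 420 \cdot 5 \sqrt{970}\right) = -31676 - \left(-44100 + 48300 - 2300 \sqrt{970} + 2100 \sqrt{970}\right) = -31676 - \left(4200 - 200 \sqrt{970}\right) = -35876 + 200 \sqrt{970}$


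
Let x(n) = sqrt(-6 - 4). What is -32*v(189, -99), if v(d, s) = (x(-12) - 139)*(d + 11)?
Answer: 889600 - 6400*I*sqrt(10) ≈ 8.896e+5 - 20239.0*I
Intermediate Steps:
x(n) = I*sqrt(10) (x(n) = sqrt(-10) = I*sqrt(10))
v(d, s) = (-139 + I*sqrt(10))*(11 + d) (v(d, s) = (I*sqrt(10) - 139)*(d + 11) = (-139 + I*sqrt(10))*(11 + d))
-32*v(189, -99) = -32*(-1529 - 139*189 + 11*I*sqrt(10) + I*189*sqrt(10)) = -32*(-1529 - 26271 + 11*I*sqrt(10) + 189*I*sqrt(10)) = -32*(-27800 + 200*I*sqrt(10)) = 889600 - 6400*I*sqrt(10)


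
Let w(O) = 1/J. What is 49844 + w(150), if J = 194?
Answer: 9669737/194 ≈ 49844.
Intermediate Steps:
w(O) = 1/194
49844 + w(150) = 49844 + 1/194 = 9669737/194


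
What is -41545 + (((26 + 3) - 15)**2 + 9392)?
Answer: -31957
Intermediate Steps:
-41545 + (((26 + 3) - 15)**2 + 9392) = -41545 + ((29 - 15)**2 + 9392) = -41545 + (14**2 + 9392) = -41545 + (196 + 9392) = -41545 + 9588 = -31957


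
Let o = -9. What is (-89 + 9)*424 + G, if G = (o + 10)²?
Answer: -33919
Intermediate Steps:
G = 1 (G = (-9 + 10)² = 1² = 1)
(-89 + 9)*424 + G = (-89 + 9)*424 + 1 = -80*424 + 1 = -33920 + 1 = -33919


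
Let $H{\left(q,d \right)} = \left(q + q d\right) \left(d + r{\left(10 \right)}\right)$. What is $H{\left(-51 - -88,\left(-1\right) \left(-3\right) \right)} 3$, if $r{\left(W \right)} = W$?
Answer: $5772$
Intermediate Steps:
$H{\left(q,d \right)} = \left(10 + d\right) \left(q + d q\right)$ ($H{\left(q,d \right)} = \left(q + q d\right) \left(d + 10\right) = \left(q + d q\right) \left(10 + d\right) = \left(10 + d\right) \left(q + d q\right)$)
$H{\left(-51 - -88,\left(-1\right) \left(-3\right) \right)} 3 = \left(-51 - -88\right) \left(10 + \left(\left(-1\right) \left(-3\right)\right)^{2} + 11 \left(\left(-1\right) \left(-3\right)\right)\right) 3 = \left(-51 + 88\right) \left(10 + 3^{2} + 11 \cdot 3\right) 3 = 37 \left(10 + 9 + 33\right) 3 = 37 \cdot 52 \cdot 3 = 1924 \cdot 3 = 5772$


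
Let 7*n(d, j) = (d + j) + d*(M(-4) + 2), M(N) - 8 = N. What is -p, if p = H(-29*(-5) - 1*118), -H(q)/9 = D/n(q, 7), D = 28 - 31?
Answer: -27/28 ≈ -0.96429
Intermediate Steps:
M(N) = 8 + N
n(d, j) = d + j/7 (n(d, j) = ((d + j) + d*((8 - 4) + 2))/7 = ((d + j) + d*(4 + 2))/7 = ((d + j) + d*6)/7 = ((d + j) + 6*d)/7 = (j + 7*d)/7 = d + j/7)
D = -3
H(q) = 27/(1 + q) (H(q) = -(-27)/(q + (1/7)*7) = -(-27)/(q + 1) = -(-27)/(1 + q) = 27/(1 + q))
p = 27/28 (p = 27/(1 + (-29*(-5) - 1*118)) = 27/(1 + (145 - 118)) = 27/(1 + 27) = 27/28 ≈ 0.96429)
-p = -1*27/28 = -27/28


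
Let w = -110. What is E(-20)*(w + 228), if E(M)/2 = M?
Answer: -4720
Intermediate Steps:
E(M) = 2*M
E(-20)*(w + 228) = (2*(-20))*(-110 + 228) = -40*118 = -4720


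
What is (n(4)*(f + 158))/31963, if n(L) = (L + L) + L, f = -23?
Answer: 1620/31963 ≈ 0.050684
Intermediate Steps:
n(L) = 3*L (n(L) = 2*L + L = 3*L)
(n(4)*(f + 158))/31963 = ((3*4)*(-23 + 158))/31963 = (12*135)*(1/31963) = 1620*(1/31963) = 1620/31963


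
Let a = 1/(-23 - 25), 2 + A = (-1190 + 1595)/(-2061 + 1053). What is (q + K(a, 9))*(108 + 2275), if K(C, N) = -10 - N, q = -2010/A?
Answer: 524281447/269 ≈ 1.9490e+6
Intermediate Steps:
A = -269/112 (A = -2 + (-1190 + 1595)/(-2061 + 1053) = -2 + 405/(-1008) = -2 + 405*(-1/1008) = -2 - 45/112 = -269/112 ≈ -2.4018)
a = -1/48 (a = 1/(-48) = -1/48 ≈ -0.020833)
q = 225120/269 (q = -2010/(-269/112) = -2010*(-112/269) = 225120/269 ≈ 836.88)
(q + K(a, 9))*(108 + 2275) = (225120/269 + (-10 - 1*9))*(108 + 2275) = (225120/269 + (-10 - 9))*2383 = (225120/269 - 19)*2383 = (220009/269)*2383 = 524281447/269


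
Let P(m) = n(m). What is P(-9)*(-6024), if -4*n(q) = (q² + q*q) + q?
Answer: 230418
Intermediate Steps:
n(q) = -q²/2 - q/4 (n(q) = -((q² + q*q) + q)/4 = -((q² + q²) + q)/4 = -(2*q² + q)/4 = -(q + 2*q²)/4 = -q²/2 - q/4)
P(m) = -m*(1 + 2*m)/4
P(-9)*(-6024) = -¼*(-9)*(1 + 2*(-9))*(-6024) = -¼*(-9)*(1 - 18)*(-6024) = -¼*(-9)*(-17)*(-6024) = -153/4*(-6024) = 230418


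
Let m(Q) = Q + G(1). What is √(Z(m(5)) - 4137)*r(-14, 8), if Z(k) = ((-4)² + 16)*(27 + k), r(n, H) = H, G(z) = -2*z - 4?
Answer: 8*I*√3305 ≈ 459.91*I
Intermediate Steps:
G(z) = -4 - 2*z
m(Q) = -6 + Q (m(Q) = Q + (-4 - 2*1) = Q + (-4 - 2) = Q - 6 = -6 + Q)
Z(k) = 864 + 32*k (Z(k) = (16 + 16)*(27 + k) = 32*(27 + k) = 864 + 32*k)
√(Z(m(5)) - 4137)*r(-14, 8) = √((864 + 32*(-6 + 5)) - 4137)*8 = √((864 + 32*(-1)) - 4137)*8 = √((864 - 32) - 4137)*8 = √(832 - 4137)*8 = √(-3305)*8 = (I*√3305)*8 = 8*I*√3305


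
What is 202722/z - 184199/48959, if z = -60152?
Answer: -10502502323/1472490884 ≈ -7.1325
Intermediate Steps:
202722/z - 184199/48959 = 202722/(-60152) - 184199/48959 = 202722*(-1/60152) - 184199*1/48959 = -101361/30076 - 184199/48959 = -10502502323/1472490884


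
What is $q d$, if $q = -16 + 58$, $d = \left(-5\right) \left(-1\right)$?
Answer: $210$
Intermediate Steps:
$d = 5$
$q = 42$
$q d = 42 \cdot 5 = 210$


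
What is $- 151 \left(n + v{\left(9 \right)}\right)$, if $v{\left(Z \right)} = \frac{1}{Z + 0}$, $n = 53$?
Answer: $- \frac{72178}{9} \approx -8019.8$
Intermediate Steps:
$v{\left(Z \right)} = \frac{1}{Z}$
$- 151 \left(n + v{\left(9 \right)}\right) = - 151 \left(53 + \frac{1}{9}\right) = \left(-151\right) \frac{478}{9} = - \frac{72178}{9}$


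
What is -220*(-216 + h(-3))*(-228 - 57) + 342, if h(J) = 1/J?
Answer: -13563758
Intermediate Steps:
-220*(-216 + h(-3))*(-228 - 57) + 342 = -220*(-216 + 1/(-3))*(-228 - 57) + 342 = -220*(-216 - 1/3)*(-285) + 342 = -(-142780)*(-285)/3 + 342 = -220*61655 + 342 = -13564100 + 342 = -13563758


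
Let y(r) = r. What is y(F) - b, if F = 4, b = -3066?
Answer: 3070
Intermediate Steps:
y(F) - b = 4 - 1*(-3066) = 4 + 3066 = 3070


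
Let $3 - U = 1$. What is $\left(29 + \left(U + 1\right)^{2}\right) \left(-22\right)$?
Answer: $-836$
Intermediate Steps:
$U = 2$ ($U = 3 - 1 = 2$)
$\left(29 + \left(U + 1\right)^{2}\right) \left(-22\right) = \left(29 + \left(2 + 1\right)^{2}\right) \left(-22\right) = \left(29 + 3^{2}\right) \left(-22\right) = \left(29 + 9\right) \left(-22\right) = 38 \left(-22\right) = -836$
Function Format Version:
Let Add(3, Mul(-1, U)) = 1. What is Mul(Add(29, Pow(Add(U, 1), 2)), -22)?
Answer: -836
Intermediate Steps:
U = 2 (U = Add(3, Mul(-1, 1)) = Add(3, -1) = 2)
Mul(Add(29, Pow(Add(U, 1), 2)), -22) = Mul(Add(29, Pow(Add(2, 1), 2)), -22) = Mul(Add(29, Pow(3, 2)), -22) = Mul(Add(29, 9), -22) = Mul(38, -22) = -836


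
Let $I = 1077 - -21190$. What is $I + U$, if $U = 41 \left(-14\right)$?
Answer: $21693$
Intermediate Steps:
$I = 22267$ ($I = 1077 + 21190 = 22267$)
$U = -574$
$I + U = 22267 - 574 = 21693$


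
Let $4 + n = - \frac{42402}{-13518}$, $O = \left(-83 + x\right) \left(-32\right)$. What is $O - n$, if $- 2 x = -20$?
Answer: $\frac{5264953}{2253} \approx 2336.9$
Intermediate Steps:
$x = 10$ ($x = \left(- \frac{1}{2}\right) \left(-20\right) = 10$)
$O = 2336$ ($O = \left(-83 + 10\right) \left(-32\right) = \left(-73\right) \left(-32\right) = 2336$)
$n = - \frac{1945}{2253}$ ($n = -4 - \frac{42402}{-13518} = -4 - - \frac{7067}{2253} = -4 + \frac{7067}{2253} = - \frac{1945}{2253} \approx -0.86329$)
$O - n = 2336 - - \frac{1945}{2253} = 2336 + \frac{1945}{2253} = \frac{5264953}{2253}$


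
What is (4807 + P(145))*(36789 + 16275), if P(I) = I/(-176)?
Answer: 510069861/2 ≈ 2.5503e+8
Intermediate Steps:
P(I) = -I/176 (P(I) = I*(-1/176) = -I/176)
(4807 + P(145))*(36789 + 16275) = (4807 - 1/176*145)*(36789 + 16275) = (4807 - 145/176)*53064 = (845887/176)*53064 = 510069861/2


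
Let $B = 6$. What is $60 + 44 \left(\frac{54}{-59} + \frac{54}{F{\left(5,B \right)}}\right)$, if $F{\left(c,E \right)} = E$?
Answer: $\frac{24528}{59} \approx 415.73$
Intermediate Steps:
$60 + 44 \left(\frac{54}{-59} + \frac{54}{F{\left(5,B \right)}}\right) = 60 + 44 \left(\frac{54}{-59} + \frac{54}{6}\right) = 60 + 44 \left(54 \left(- \frac{1}{59}\right) + 54 \cdot \frac{1}{6}\right) = 60 + 44 \left(- \frac{54}{59} + 9\right) = 60 + 44 \cdot \frac{477}{59} = 60 + \frac{20988}{59} = \frac{24528}{59}$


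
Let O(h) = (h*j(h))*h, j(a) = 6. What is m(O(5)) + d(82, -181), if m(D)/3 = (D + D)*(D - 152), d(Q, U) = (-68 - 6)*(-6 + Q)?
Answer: -7424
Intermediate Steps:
O(h) = 6*h² (O(h) = (h*6)*h = (6*h)*h = 6*h²)
d(Q, U) = 444 - 74*Q (d(Q, U) = -74*(-6 + Q) = 444 - 74*Q)
m(D) = 6*D*(-152 + D) (m(D) = 3*((D + D)*(D - 152)) = 3*((2*D)*(-152 + D)) = 3*(2*D*(-152 + D)) = 6*D*(-152 + D))
m(O(5)) + d(82, -181) = 6*(6*5²)*(-152 + 6*5²) + (444 - 74*82) = 6*(6*25)*(-152 + 6*25) + (444 - 6068) = 6*150*(-152 + 150) - 5624 = 6*150*(-2) - 5624 = -1800 - 5624 = -7424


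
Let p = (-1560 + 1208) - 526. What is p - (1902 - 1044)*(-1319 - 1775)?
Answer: 2653774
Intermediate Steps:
p = -878 (p = -352 - 526 = -878)
p - (1902 - 1044)*(-1319 - 1775) = -878 - (1902 - 1044)*(-1319 - 1775) = -878 - 858*(-3094) = -878 - 1*(-2654652) = -878 + 2654652 = 2653774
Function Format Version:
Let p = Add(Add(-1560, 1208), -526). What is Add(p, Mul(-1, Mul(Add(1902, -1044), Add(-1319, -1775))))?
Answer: 2653774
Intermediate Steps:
p = -878 (p = Add(-352, -526) = -878)
Add(p, Mul(-1, Mul(Add(1902, -1044), Add(-1319, -1775)))) = Add(-878, Mul(-1, Mul(Add(1902, -1044), Add(-1319, -1775)))) = Add(-878, Mul(-1, Mul(858, -3094))) = Add(-878, Mul(-1, -2654652)) = Add(-878, 2654652) = 2653774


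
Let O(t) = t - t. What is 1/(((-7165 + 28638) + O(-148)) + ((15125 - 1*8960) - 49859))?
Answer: -1/22221 ≈ -4.5002e-5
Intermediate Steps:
O(t) = 0
1/(((-7165 + 28638) + O(-148)) + ((15125 - 1*8960) - 49859)) = 1/(((-7165 + 28638) + 0) + ((15125 - 1*8960) - 49859)) = 1/((21473 + 0) + ((15125 - 8960) - 49859)) = 1/(21473 + (6165 - 49859)) = 1/(21473 - 43694) = 1/(-22221) = -1/22221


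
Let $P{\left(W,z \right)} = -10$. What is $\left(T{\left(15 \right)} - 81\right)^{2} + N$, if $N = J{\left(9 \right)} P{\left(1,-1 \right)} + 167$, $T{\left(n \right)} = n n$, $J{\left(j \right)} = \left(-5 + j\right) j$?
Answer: $20543$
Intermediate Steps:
$J{\left(j \right)} = j \left(-5 + j\right)$
$T{\left(n \right)} = n^{2}$
$N = -193$ ($N = 9 \left(-5 + 9\right) \left(-10\right) + 167 = 9 \cdot 4 \left(-10\right) + 167 = 36 \left(-10\right) + 167 = -360 + 167 = -193$)
$\left(T{\left(15 \right)} - 81\right)^{2} + N = \left(15^{2} - 81\right)^{2} - 193 = \left(225 - 81\right)^{2} - 193 = 144^{2} - 193 = 20736 - 193 = 20543$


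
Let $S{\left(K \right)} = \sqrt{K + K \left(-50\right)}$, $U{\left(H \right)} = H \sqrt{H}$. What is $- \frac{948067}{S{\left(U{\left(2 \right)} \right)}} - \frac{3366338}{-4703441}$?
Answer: $\frac{3366338}{4703441} + \frac{948067 i \sqrt[4]{2}}{14} \approx 0.71572 + 80532.0 i$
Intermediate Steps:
$U{\left(H \right)} = H^{\frac{3}{2}}$
$S{\left(K \right)} = 7 \sqrt{- K}$ ($S{\left(K \right)} = \sqrt{K - 50 K} = \sqrt{- 49 K} = 7 \sqrt{- K}$)
$- \frac{948067}{S{\left(U{\left(2 \right)} \right)}} - \frac{3366338}{-4703441} = - \frac{948067}{7 \sqrt{- 2^{\frac{3}{2}}}} - \frac{3366338}{-4703441} = - \frac{948067}{7 \sqrt{- 2 \sqrt{2}}} - - \frac{3366338}{4703441} = - \frac{948067}{7 \sqrt{- 2 \sqrt{2}}} + \frac{3366338}{4703441} = - \frac{948067}{7 i 2^{\frac{3}{4}}} + \frac{3366338}{4703441} = - 948067 \left(- \frac{i \sqrt[4]{2}}{14}\right) + \frac{3366338}{4703441} = \frac{948067 i \sqrt[4]{2}}{14} + \frac{3366338}{4703441} = \frac{3366338}{4703441} + \frac{948067 i \sqrt[4]{2}}{14}$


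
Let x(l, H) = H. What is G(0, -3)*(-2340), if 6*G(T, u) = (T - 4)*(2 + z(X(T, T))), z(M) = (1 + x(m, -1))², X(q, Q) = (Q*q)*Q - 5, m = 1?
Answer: 3120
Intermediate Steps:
X(q, Q) = -5 + q*Q² (X(q, Q) = q*Q² - 5 = -5 + q*Q²)
z(M) = 0 (z(M) = (1 - 1)² = 0² = 0)
G(T, u) = -4/3 + T/3 (G(T, u) = ((T - 4)*(2 + 0))/6 = ((-4 + T)*2)/6 = (-8 + 2*T)/6 = -4/3 + T/3)
G(0, -3)*(-2340) = (-4/3 + (⅓)*0)*(-2340) = (-4/3 + 0)*(-2340) = -4/3*(-2340) = 3120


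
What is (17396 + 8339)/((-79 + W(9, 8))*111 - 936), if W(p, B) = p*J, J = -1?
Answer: -25735/10704 ≈ -2.4042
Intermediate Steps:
W(p, B) = -p (W(p, B) = p*(-1) = -p)
(17396 + 8339)/((-79 + W(9, 8))*111 - 936) = (17396 + 8339)/((-79 - 1*9)*111 - 936) = 25735/((-79 - 9)*111 - 936) = 25735/(-88*111 - 936) = 25735/(-9768 - 936) = 25735/(-10704) = 25735*(-1/10704) = -25735/10704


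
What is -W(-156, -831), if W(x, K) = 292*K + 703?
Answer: 241949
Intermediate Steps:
W(x, K) = 703 + 292*K
-W(-156, -831) = -(703 + 292*(-831)) = -(703 - 242652) = -1*(-241949) = 241949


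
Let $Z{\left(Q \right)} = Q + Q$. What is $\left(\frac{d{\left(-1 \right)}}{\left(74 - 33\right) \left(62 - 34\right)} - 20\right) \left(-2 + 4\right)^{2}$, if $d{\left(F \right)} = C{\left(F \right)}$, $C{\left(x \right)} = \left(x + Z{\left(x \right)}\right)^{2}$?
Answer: $- \frac{22951}{287} \approx -79.969$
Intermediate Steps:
$Z{\left(Q \right)} = 2 Q$
$C{\left(x \right)} = 9 x^{2}$ ($C{\left(x \right)} = \left(x + 2 x\right)^{2} = \left(3 x\right)^{2} = 9 x^{2}$)
$d{\left(F \right)} = 9 F^{2}$
$\left(\frac{d{\left(-1 \right)}}{\left(74 - 33\right) \left(62 - 34\right)} - 20\right) \left(-2 + 4\right)^{2} = \left(\frac{9 \left(-1\right)^{2}}{\left(74 - 33\right) \left(62 - 34\right)} - 20\right) \left(-2 + 4\right)^{2} = \left(\frac{9 \cdot 1}{41 \cdot 28} - 20\right) 2^{2} = \left(\frac{9}{1148} - 20\right) 4 = \left(- \frac{22951}{1148}\right) 4 = - \frac{22951}{287}$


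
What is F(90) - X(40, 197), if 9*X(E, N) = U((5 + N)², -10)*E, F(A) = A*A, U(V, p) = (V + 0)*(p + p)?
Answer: 32716100/9 ≈ 3.6351e+6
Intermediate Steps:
U(V, p) = 2*V*p (U(V, p) = V*(2*p) = 2*V*p)
F(A) = A²
X(E, N) = -20*E*(5 + N)²/9 (X(E, N) = ((2*(5 + N)²*(-10))*E)/9 = ((-20*(5 + N)²)*E)/9 = (-20*E*(5 + N)²)/9 = -20*E*(5 + N)²/9)
F(90) - X(40, 197) = 90² - (-20)*40*(5 + 197)²/9 = 8100 - (-20)*40*202²/9 = 8100 - (-20)*40*40804/9 = 8100 - 1*(-32643200/9) = 8100 + 32643200/9 = 32716100/9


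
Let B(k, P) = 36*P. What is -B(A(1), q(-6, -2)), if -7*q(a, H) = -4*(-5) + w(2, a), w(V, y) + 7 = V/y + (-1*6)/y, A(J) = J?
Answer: 492/7 ≈ 70.286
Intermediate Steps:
w(V, y) = -7 - 6/y + V/y (w(V, y) = -7 + (V/y + (-1*6)/y) = -7 + (V/y - 6/y) = -7 + (-6/y + V/y) = -7 - 6/y + V/y)
q(a, H) = -20/7 - (-4 - 7*a)/(7*a) (q(a, H) = -(-4*(-5) + (-6 + 2 - 7*a)/a)/7 = -(20 + (-4 - 7*a)/a)/7 = -20/7 - (-4 - 7*a)/(7*a))
-B(A(1), q(-6, -2)) = -36*(1/7)*(4 - 13*(-6))/(-6) = -36*(1/7)*(-1/6)*(4 + 78) = -36*(1/7)*(-1/6)*82 = -36*(-41)/21 = -1*(-492/7) = 492/7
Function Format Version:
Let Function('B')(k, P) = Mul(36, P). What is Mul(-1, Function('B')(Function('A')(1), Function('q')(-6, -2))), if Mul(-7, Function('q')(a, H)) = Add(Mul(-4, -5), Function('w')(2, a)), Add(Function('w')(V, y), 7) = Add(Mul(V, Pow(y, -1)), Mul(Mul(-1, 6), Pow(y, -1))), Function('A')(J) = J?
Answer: Rational(492, 7) ≈ 70.286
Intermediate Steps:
Function('w')(V, y) = Add(-7, Mul(-6, Pow(y, -1)), Mul(V, Pow(y, -1))) (Function('w')(V, y) = Add(-7, Add(Mul(V, Pow(y, -1)), Mul(Mul(-1, 6), Pow(y, -1)))) = Add(-7, Add(Mul(V, Pow(y, -1)), Mul(-6, Pow(y, -1)))) = Add(-7, Add(Mul(-6, Pow(y, -1)), Mul(V, Pow(y, -1)))) = Add(-7, Mul(-6, Pow(y, -1)), Mul(V, Pow(y, -1))))
Function('q')(a, H) = Add(Rational(-20, 7), Mul(Rational(-1, 7), Pow(a, -1), Add(-4, Mul(-7, a)))) (Function('q')(a, H) = Mul(Rational(-1, 7), Add(Mul(-4, -5), Mul(Pow(a, -1), Add(-6, 2, Mul(-7, a))))) = Mul(Rational(-1, 7), Add(20, Mul(Pow(a, -1), Add(-4, Mul(-7, a))))) = Add(Rational(-20, 7), Mul(Rational(-1, 7), Pow(a, -1), Add(-4, Mul(-7, a)))))
Mul(-1, Function('B')(Function('A')(1), Function('q')(-6, -2))) = Mul(-1, Mul(36, Mul(Rational(1, 7), Pow(-6, -1), Add(4, Mul(-13, -6))))) = Mul(-1, Mul(36, Mul(Rational(1, 7), Rational(-1, 6), Add(4, 78)))) = Mul(-1, Mul(36, Mul(Rational(1, 7), Rational(-1, 6), 82))) = Mul(-1, Mul(36, Rational(-41, 21))) = Mul(-1, Rational(-492, 7)) = Rational(492, 7)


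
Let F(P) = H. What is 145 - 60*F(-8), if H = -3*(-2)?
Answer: -215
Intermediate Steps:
H = 6
F(P) = 6
145 - 60*F(-8) = 145 - 60*6 = 145 - 360 = -215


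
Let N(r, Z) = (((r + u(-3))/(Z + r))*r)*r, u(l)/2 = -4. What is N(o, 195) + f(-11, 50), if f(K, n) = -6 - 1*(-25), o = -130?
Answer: -35861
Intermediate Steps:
u(l) = -8 (u(l) = 2*(-4) = -8)
f(K, n) = 19 (f(K, n) = -6 + 25 = 19)
N(r, Z) = r**2*(-8 + r)/(Z + r) (N(r, Z) = (((r - 8)/(Z + r))*r)*r = (((-8 + r)/(Z + r))*r)*r = (r*(-8 + r)/(Z + r))*r = r**2*(-8 + r)/(Z + r))
N(o, 195) + f(-11, 50) = (-130)**2*(-8 - 130)/(195 - 130) + 19 = 16900*(-138)/65 + 19 = 16900*(1/65)*(-138) + 19 = -35880 + 19 = -35861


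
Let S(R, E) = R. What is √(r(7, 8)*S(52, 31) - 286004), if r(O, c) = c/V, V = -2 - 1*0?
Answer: 2*I*√71553 ≈ 534.99*I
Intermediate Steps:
V = -2 (V = -2 + 0 = -2)
r(O, c) = -c/2 (r(O, c) = c/(-2) = c*(-½) = -c/2)
√(r(7, 8)*S(52, 31) - 286004) = √(-½*8*52 - 286004) = √(-4*52 - 286004) = √(-208 - 286004) = √(-286212) = 2*I*√71553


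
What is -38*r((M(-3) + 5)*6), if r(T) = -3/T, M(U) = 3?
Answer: 19/8 ≈ 2.3750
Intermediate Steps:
-38*r((M(-3) + 5)*6) = -(-114)/((3 + 5)*6) = -(-114)/(8*6) = -(-114)/48 = -38*(-1/16) = 19/8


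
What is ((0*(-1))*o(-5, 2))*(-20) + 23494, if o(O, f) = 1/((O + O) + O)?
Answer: 23494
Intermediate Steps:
o(O, f) = 1/(3*O) (o(O, f) = 1/(2*O + O) = 1/(3*O))
((0*(-1))*o(-5, 2))*(-20) + 23494 = ((0*(-1))*((⅓)/(-5)))*(-20) + 23494 = (0*((⅓)*(-⅕)))*(-20) + 23494 = (0*(-1/15))*(-20) + 23494 = 0*(-20) + 23494 = 0 + 23494 = 23494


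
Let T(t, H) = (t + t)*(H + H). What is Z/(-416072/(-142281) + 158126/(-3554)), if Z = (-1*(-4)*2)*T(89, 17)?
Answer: -12241178844192/10509802759 ≈ -1164.7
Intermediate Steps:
T(t, H) = 4*H*t (T(t, H) = (2*t)*(2*H) = 4*H*t)
Z = 48416 (Z = (-1*(-4)*2)*(4*17*89) = (4*2)*6052 = 8*6052 = 48416)
Z/(-416072/(-142281) + 158126/(-3554)) = 48416/(-416072/(-142281) + 158126/(-3554)) = 48416/(-416072*(-1/142281) + 158126*(-1/3554)) = 48416/(416072/142281 - 79063/1777) = 48416/(-10509802759/252833337) = 48416*(-252833337/10509802759) = -12241178844192/10509802759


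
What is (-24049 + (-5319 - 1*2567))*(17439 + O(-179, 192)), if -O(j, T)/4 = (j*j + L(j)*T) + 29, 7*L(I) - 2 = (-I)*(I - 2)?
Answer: -769793462415/7 ≈ -1.0997e+11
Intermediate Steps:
L(I) = 2/7 - I*(-2 + I)/7 (L(I) = 2/7 + ((-I)*(I - 2))/7 = 2/7 + ((-I)*(-2 + I))/7 = 2/7 + (-I*(-2 + I))/7 = 2/7 - I*(-2 + I)/7)
O(j, T) = -116 - 4*j² - 4*T*(2/7 - j²/7 + 2*j/7) (O(j, T) = -4*((j*j + (2/7 - j²/7 + 2*j/7)*T) + 29) = -4*((j² + T*(2/7 - j²/7 + 2*j/7)) + 29) = -4*(29 + j² + T*(2/7 - j²/7 + 2*j/7)) = -116 - 4*j² - 4*T*(2/7 - j²/7 + 2*j/7))
(-24049 + (-5319 - 1*2567))*(17439 + O(-179, 192)) = (-24049 + (-5319 - 1*2567))*(17439 + (-116 - 4*(-179)² - 4/7*192*(2 - 1*(-179)² + 2*(-179)))) = (-24049 + (-5319 - 2567))*(17439 + (-116 - 4*32041 - 4/7*192*(2 - 1*32041 - 358))) = (-24049 - 7886)*(17439 + (-116 - 128164 - 4/7*192*(2 - 32041 - 358))) = -31935*(17439 + (-116 - 128164 - 4/7*192*(-32397))) = -31935*(17439 + (-116 - 128164 + 24880896/7)) = -31935*(17439 + 23982936/7) = -31935*24105009/7 = -769793462415/7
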